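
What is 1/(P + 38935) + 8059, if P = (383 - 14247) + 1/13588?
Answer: 2745417225779/340664749 ≈ 8059.0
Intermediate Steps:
P = -188384031/13588 (P = -13864 + 1/13588 = -188384031/13588 ≈ -13864.)
1/(P + 38935) + 8059 = 1/(-188384031/13588 + 38935) + 8059 = 1/(340664749/13588) + 8059 = 13588/340664749 + 8059 = 2745417225779/340664749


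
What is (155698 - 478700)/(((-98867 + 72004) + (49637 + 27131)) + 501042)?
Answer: -323002/550947 ≈ -0.58627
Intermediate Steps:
(155698 - 478700)/(((-98867 + 72004) + (49637 + 27131)) + 501042) = -323002/((-26863 + 76768) + 501042) = -323002/(49905 + 501042) = -323002/550947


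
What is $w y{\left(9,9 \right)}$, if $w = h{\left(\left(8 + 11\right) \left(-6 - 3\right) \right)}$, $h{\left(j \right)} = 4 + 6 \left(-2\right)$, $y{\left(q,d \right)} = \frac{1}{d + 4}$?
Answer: $- \frac{8}{13} \approx -0.61539$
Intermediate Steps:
$y{\left(q,d \right)} = \frac{1}{4 + d}$
$h{\left(j \right)} = -8$ ($h{\left(j \right)} = 4 - 12 = -8$)
$w = -8$
$w y{\left(9,9 \right)} = - \frac{8}{4 + 9} = - \frac{8}{13}$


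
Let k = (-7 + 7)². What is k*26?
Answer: 0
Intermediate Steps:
k = 0 (k = 0² = 0)
k*26 = 0*26 = 0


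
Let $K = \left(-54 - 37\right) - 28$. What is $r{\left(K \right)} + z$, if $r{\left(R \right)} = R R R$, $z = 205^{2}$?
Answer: $-1643134$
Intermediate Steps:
$z = 42025$
$K = -119$ ($K = -91 - 28 = -119$)
$r{\left(R \right)} = R^{3}$ ($r{\left(R \right)} = R^{2} R = R^{3}$)
$r{\left(K \right)} + z = \left(-119\right)^{3} + 42025 = -1685159 + 42025 = -1643134$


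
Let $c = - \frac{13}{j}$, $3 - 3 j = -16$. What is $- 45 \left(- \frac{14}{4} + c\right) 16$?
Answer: $\frac{75960}{19} \approx 3997.9$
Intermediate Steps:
$j = \frac{19}{3}$ ($j = 1 - - \frac{16}{3} = 1 + \frac{16}{3} = \frac{19}{3} \approx 6.3333$)
$c = - \frac{39}{19}$ ($c = - \frac{13}{\frac{19}{3}} = \left(-13\right) \frac{3}{19} = - \frac{39}{19} \approx -2.0526$)
$- 45 \left(- \frac{14}{4} + c\right) 16 = - 45 \left(- \frac{14}{4} - \frac{39}{19}\right) 16 = - 45 \left(\left(-14\right) \frac{1}{4} - \frac{39}{19}\right) 16 = - 45 \left(- \frac{7}{2} - \frac{39}{19}\right) 16 = \left(-45\right) \left(- \frac{211}{38}\right) 16 = \frac{9495}{38} \cdot 16 = \frac{75960}{19}$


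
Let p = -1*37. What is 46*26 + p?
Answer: 1159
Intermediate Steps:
p = -37
46*26 + p = 46*26 - 37 = 1196 - 37 = 1159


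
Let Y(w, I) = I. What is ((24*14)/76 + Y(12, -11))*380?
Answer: -2500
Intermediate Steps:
((24*14)/76 + Y(12, -11))*380 = ((24*14)/76 - 11)*380 = (336*(1/76) - 11)*380 = (84/19 - 11)*380 = -125/19*380 = -2500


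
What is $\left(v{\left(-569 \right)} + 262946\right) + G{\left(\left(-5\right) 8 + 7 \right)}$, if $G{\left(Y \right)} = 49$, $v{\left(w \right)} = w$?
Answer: $262426$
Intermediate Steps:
$\left(v{\left(-569 \right)} + 262946\right) + G{\left(\left(-5\right) 8 + 7 \right)} = \left(-569 + 262946\right) + 49 = 262377 + 49 = 262426$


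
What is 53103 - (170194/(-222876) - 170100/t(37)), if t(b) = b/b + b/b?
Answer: 15395579111/111438 ≈ 1.3815e+5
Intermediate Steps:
t(b) = 2 (t(b) = 1 + 1 = 2)
53103 - (170194/(-222876) - 170100/t(37)) = 53103 - (170194/(-222876) - 170100/2) = 53103 - (170194*(-1/222876) - 170100*½) = 53103 - (-85097/111438 - 85050) = 53103 - 1*(-9477886997/111438) = 53103 + 9477886997/111438 = 15395579111/111438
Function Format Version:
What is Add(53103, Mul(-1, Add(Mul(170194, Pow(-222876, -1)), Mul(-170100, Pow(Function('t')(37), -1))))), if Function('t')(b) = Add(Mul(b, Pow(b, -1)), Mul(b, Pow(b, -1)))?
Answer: Rational(15395579111, 111438) ≈ 1.3815e+5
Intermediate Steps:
Function('t')(b) = 2 (Function('t')(b) = Add(1, 1) = 2)
Add(53103, Mul(-1, Add(Mul(170194, Pow(-222876, -1)), Mul(-170100, Pow(Function('t')(37), -1))))) = Add(53103, Mul(-1, Add(Mul(170194, Pow(-222876, -1)), Mul(-170100, Pow(2, -1))))) = Add(53103, Mul(-1, Add(Mul(170194, Rational(-1, 222876)), Mul(-170100, Rational(1, 2))))) = Add(53103, Mul(-1, Add(Rational(-85097, 111438), -85050))) = Add(53103, Mul(-1, Rational(-9477886997, 111438))) = Add(53103, Rational(9477886997, 111438)) = Rational(15395579111, 111438)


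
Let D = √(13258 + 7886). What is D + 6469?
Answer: 6469 + 2*√5286 ≈ 6614.4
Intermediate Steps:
D = 2*√5286 (D = √21144 = 2*√5286 ≈ 145.41)
D + 6469 = 2*√5286 + 6469 = 6469 + 2*√5286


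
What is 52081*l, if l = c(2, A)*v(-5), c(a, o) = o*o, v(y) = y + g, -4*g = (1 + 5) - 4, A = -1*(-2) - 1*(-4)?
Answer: -10312038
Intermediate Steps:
A = 6 (A = 2 + 4 = 6)
g = -½ (g = -((1 + 5) - 4)/4 = -(6 - 4)/4 = -¼*2 = -½ ≈ -0.50000)
v(y) = -½ + y (v(y) = y - ½ = -½ + y)
c(a, o) = o²
l = -198 (l = 6²*(-½ - 5) = 36*(-11/2) = -198)
52081*l = 52081*(-198) = -10312038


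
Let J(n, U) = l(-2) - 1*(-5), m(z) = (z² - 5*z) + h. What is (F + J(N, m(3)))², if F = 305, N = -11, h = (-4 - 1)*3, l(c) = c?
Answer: 94864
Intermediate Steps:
h = -15 (h = -5*3 = -15)
m(z) = -15 + z² - 5*z (m(z) = (z² - 5*z) - 15 = -15 + z² - 5*z)
J(n, U) = 3 (J(n, U) = -2 - 1*(-5) = -2 + 5 = 3)
(F + J(N, m(3)))² = (305 + 3)² = 308² = 94864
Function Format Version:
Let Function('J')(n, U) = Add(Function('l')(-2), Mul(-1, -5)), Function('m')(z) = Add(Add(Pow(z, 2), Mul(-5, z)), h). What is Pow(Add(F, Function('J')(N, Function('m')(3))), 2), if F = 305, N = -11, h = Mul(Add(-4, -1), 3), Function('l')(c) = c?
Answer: 94864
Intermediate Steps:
h = -15 (h = Mul(-5, 3) = -15)
Function('m')(z) = Add(-15, Pow(z, 2), Mul(-5, z)) (Function('m')(z) = Add(Add(Pow(z, 2), Mul(-5, z)), -15) = Add(-15, Pow(z, 2), Mul(-5, z)))
Function('J')(n, U) = 3 (Function('J')(n, U) = Add(-2, Mul(-1, -5)) = Add(-2, 5) = 3)
Pow(Add(F, Function('J')(N, Function('m')(3))), 2) = Pow(Add(305, 3), 2) = Pow(308, 2) = 94864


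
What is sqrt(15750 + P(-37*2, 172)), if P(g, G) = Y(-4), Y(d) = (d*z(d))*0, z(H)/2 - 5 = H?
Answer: 15*sqrt(70) ≈ 125.50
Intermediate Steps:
z(H) = 10 + 2*H
Y(d) = 0 (Y(d) = (d*(10 + 2*d))*0 = 0)
P(g, G) = 0
sqrt(15750 + P(-37*2, 172)) = sqrt(15750 + 0) = sqrt(15750) = 15*sqrt(70)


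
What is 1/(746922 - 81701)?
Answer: 1/665221 ≈ 1.5033e-6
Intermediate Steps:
1/(746922 - 81701) = 1/665221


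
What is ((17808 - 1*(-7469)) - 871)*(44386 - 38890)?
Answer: 134135376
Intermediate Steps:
((17808 - 1*(-7469)) - 871)*(44386 - 38890) = ((17808 + 7469) - 871)*5496 = (25277 - 871)*5496 = 24406*5496 = 134135376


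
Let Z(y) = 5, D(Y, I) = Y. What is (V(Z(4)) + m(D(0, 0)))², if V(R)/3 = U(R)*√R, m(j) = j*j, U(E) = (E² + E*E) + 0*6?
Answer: 112500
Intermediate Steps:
U(E) = 2*E² (U(E) = (E² + E²) + 0 = 2*E² + 0 = 2*E²)
m(j) = j²
V(R) = 6*R^(5/2) (V(R) = 3*((2*R²)*√R) = 3*(2*R^(5/2)) = 6*R^(5/2))
(V(Z(4)) + m(D(0, 0)))² = (6*5^(5/2) + 0²)² = (6*(25*√5) + 0)² = (150*√5 + 0)² = (150*√5)² = 112500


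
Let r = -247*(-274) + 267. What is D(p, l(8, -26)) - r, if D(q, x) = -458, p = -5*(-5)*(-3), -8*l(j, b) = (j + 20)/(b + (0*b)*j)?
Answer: -68403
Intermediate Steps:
l(j, b) = -(20 + j)/(8*b) (l(j, b) = -(j + 20)/(8*(b + (0*b)*j)) = -(20 + j)/(8*(b + 0*j)) = -(20 + j)/(8*(b + 0)) = -(20 + j)/(8*b))
p = -75 (p = 25*(-3) = -75)
r = 67945 (r = 67678 + 267 = 67945)
D(p, l(8, -26)) - r = -458 - 1*67945 = -458 - 67945 = -68403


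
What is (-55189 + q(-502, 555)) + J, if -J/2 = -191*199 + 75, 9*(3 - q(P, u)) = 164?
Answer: 185974/9 ≈ 20664.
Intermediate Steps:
q(P, u) = -137/9 (q(P, u) = 3 - ⅑*164 = 3 - 164/9 = -137/9)
J = 75868 (J = -2*(-191*199 + 75) = -2*(-38009 + 75) = -2*(-37934) = 75868)
(-55189 + q(-502, 555)) + J = (-55189 - 137/9) + 75868 = -496838/9 + 75868 = 185974/9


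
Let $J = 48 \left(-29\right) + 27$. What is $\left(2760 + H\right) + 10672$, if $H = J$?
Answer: $12067$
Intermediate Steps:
$J = -1365$ ($J = -1392 + 27 = -1365$)
$H = -1365$
$\left(2760 + H\right) + 10672 = \left(2760 - 1365\right) + 10672 = 1395 + 10672 = 12067$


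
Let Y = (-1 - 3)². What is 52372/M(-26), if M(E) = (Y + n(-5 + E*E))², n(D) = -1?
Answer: 52372/225 ≈ 232.76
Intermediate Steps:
Y = 16 (Y = (-4)² = 16)
M(E) = 225 (M(E) = (16 - 1)² = 15² = 225)
52372/M(-26) = 52372/225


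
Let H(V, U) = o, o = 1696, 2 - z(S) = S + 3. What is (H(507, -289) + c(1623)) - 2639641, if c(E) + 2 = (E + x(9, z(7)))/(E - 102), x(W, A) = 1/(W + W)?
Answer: -72221683751/27378 ≈ -2.6379e+6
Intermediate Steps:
z(S) = -1 - S (z(S) = 2 - (S + 3) = 2 - (3 + S) = 2 + (-3 - S) = -1 - S)
x(W, A) = 1/(2*W)
c(E) = -2 + (1/18 + E)/(-102 + E) (c(E) = -2 + (E + (½)/9)/(E - 102) = -2 + (E + (½)*(⅑))/(-102 + E) = -2 + (E + 1/18)/(-102 + E) = -2 + (1/18 + E)/(-102 + E))
H(V, U) = 1696
(H(507, -289) + c(1623)) - 2639641 = (1696 + (3673/18 - 1*1623)/(-102 + 1623)) - 2639641 = (1696 + (3673/18 - 1623)/1521) - 2639641 = (1696 + (1/1521)*(-25541/18)) - 2639641 = (1696 - 25541/27378) - 2639641 = 46407547/27378 - 2639641 = -72221683751/27378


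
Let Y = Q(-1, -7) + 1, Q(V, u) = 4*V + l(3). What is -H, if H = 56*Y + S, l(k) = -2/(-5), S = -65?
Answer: 1053/5 ≈ 210.60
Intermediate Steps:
l(k) = ⅖ (l(k) = -2*(-⅕) = ⅖)
Q(V, u) = ⅖ + 4*V (Q(V, u) = 4*V + ⅖ = ⅖ + 4*V)
Y = -13/5 (Y = (⅖ + 4*(-1)) + 1 = (⅖ - 4) + 1 = -18/5 + 1 = -13/5 ≈ -2.6000)
H = -1053/5 (H = 56*(-13/5) - 65 = -728/5 - 65 = -1053/5 ≈ -210.60)
-H = -1*(-1053/5) = 1053/5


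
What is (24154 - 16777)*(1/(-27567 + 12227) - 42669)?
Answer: -4828559734797/15340 ≈ -3.1477e+8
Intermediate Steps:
(24154 - 16777)*(1/(-27567 + 12227) - 42669) = 7377*(1/(-15340) - 42669) = 7377*(-1/15340 - 42669) = 7377*(-654542461/15340) = -4828559734797/15340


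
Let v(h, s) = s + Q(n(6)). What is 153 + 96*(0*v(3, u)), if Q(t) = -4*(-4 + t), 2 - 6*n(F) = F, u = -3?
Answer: 153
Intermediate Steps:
n(F) = ⅓ - F/6
Q(t) = 16 - 4*t
v(h, s) = 56/3 + s (v(h, s) = s + (16 - 4*(⅓ - ⅙*6)) = s + (16 - 4*(⅓ - 1)) = s + (16 - 4*(-⅔)) = s + (16 + 8/3) = s + 56/3 = 56/3 + s)
153 + 96*(0*v(3, u)) = 153 + 96*(0*(56/3 - 3)) = 153 + 96*(0*(47/3)) = 153 + 96*0 = 153 + 0 = 153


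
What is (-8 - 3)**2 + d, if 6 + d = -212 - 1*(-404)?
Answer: 307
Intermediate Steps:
d = 186 (d = -6 + (-212 - 1*(-404)) = -6 + (-212 + 404) = -6 + 192 = 186)
(-8 - 3)**2 + d = (-8 - 3)**2 + 186 = (-11)**2 + 186 = 121 + 186 = 307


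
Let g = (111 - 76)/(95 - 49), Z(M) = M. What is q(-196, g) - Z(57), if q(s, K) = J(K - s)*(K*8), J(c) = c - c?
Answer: -57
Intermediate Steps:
J(c) = 0
g = 35/46 ≈ 0.76087
q(s, K) = 0 (q(s, K) = 0*(K*8) = 0*(8*K) = 0)
q(-196, g) - Z(57) = 0 - 1*57 = 0 - 57 = -57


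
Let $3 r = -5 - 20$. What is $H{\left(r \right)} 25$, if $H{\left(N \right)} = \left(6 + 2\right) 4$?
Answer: $800$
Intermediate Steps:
$r = - \frac{25}{3}$ ($r = \frac{-5 - 20}{3} = \frac{1}{3} \left(-25\right) = - \frac{25}{3} \approx -8.3333$)
$H{\left(N \right)} = 32$ ($H{\left(N \right)} = 8 \cdot 4 = 32$)
$H{\left(r \right)} 25 = 32 \cdot 25 = 800$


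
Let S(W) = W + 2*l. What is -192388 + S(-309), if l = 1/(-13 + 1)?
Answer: -1156183/6 ≈ -1.9270e+5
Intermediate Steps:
l = -1/12 (l = 1/(-12) = -1/12 ≈ -0.083333)
S(W) = -⅙ + W (S(W) = W + 2*(-1/12) = W - ⅙ = -⅙ + W)
-192388 + S(-309) = -192388 + (-⅙ - 309) = -192388 - 1855/6 = -1156183/6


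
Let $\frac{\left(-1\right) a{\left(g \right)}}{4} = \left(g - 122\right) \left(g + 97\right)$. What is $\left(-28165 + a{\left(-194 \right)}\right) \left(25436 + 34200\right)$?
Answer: $-8991498628$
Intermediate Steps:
$a{\left(g \right)} = - 4 \left(-122 + g\right) \left(97 + g\right)$ ($a{\left(g \right)} = - 4 \left(g - 122\right) \left(g + 97\right) = - 4 \left(-122 + g\right) \left(97 + g\right)$)
$\left(-28165 + a{\left(-194 \right)}\right) \left(25436 + 34200\right) = \left(-28165 + \left(47336 - 4 \left(-194\right)^{2} + 100 \left(-194\right)\right)\right) \left(25436 + 34200\right) = \left(-28165 - 122608\right) 59636 = \left(-150773\right) 59636 = -8991498628$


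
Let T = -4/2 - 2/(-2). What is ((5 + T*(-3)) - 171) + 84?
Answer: -79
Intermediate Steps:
T = -1 (T = -4*1/2 - 2*(-1/2) = -2 + 1 = -1)
((5 + T*(-3)) - 171) + 84 = ((5 - 1*(-3)) - 171) + 84 = ((5 + 3) - 171) + 84 = (8 - 171) + 84 = -163 + 84 = -79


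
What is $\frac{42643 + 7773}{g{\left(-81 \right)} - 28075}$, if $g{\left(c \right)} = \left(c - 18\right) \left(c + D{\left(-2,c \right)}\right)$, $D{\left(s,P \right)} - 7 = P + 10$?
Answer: $- \frac{6302}{1715} \approx -3.6746$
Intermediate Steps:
$D{\left(s,P \right)} = 17 + P$ ($D{\left(s,P \right)} = 7 + \left(P + 10\right) = 7 + \left(10 + P\right) = 17 + P$)
$g{\left(c \right)} = \left(-18 + c\right) \left(17 + 2 c\right)$ ($g{\left(c \right)} = \left(c - 18\right) \left(c + \left(17 + c\right)\right) = \left(-18 + c\right) \left(17 + 2 c\right)$)
$\frac{42643 + 7773}{g{\left(-81 \right)} - 28075} = \frac{42643 + 7773}{\left(-306 - -1539 + 2 \left(-81\right)^{2}\right) - 28075} = \frac{50416}{\left(-306 + 1539 + 2 \cdot 6561\right) - 28075} = \frac{50416}{\left(-306 + 1539 + 13122\right) - 28075} = \frac{50416}{14355 - 28075} = \frac{50416}{-13720} = 50416 \left(- \frac{1}{13720}\right) = - \frac{6302}{1715}$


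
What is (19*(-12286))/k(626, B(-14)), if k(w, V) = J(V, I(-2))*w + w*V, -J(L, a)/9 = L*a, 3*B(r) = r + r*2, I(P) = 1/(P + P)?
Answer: 233434/28483 ≈ 8.1956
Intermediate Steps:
I(P) = 1/(2*P)
B(r) = r (B(r) = (r + r*2)/3 = (r + 2*r)/3 = (3*r)/3 = r)
J(L, a) = -9*L*a
k(w, V) = 13*V*w/4 (k(w, V) = (-9*V*(½)/(-2))*w + w*V = (-9*V*(½)*(-½))*w + V*w = (-9*V*(-¼))*w + V*w = (9*V/4)*w + V*w = 9*V*w/4 + V*w = 13*V*w/4)
(19*(-12286))/k(626, B(-14)) = (19*(-12286))/(((13/4)*(-14)*626)) = -233434/(-28483) = -233434*(-1/28483) = 233434/28483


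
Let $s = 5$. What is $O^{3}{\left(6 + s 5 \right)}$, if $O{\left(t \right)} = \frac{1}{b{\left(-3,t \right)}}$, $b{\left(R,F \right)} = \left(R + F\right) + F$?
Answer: $\frac{1}{205379} \approx 4.869 \cdot 10^{-6}$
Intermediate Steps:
$b{\left(R,F \right)} = R + 2 F$ ($b{\left(R,F \right)} = \left(F + R\right) + F = R + 2 F$)
$O{\left(t \right)} = \frac{1}{-3 + 2 t}$
$O^{3}{\left(6 + s 5 \right)} = \left(\frac{1}{-3 + 2 \left(6 + 5 \cdot 5\right)}\right)^{3} = \left(\frac{1}{-3 + 2 \left(6 + 25\right)}\right)^{3} = \left(\frac{1}{-3 + 2 \cdot 31}\right)^{3} = \left(\frac{1}{-3 + 62}\right)^{3} = \left(\frac{1}{59}\right)^{3} = \frac{1}{205379}$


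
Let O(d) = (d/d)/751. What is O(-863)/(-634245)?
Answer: -1/476317995 ≈ -2.0994e-9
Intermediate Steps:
O(d) = 1/751 (O(d) = 1*(1/751) = 1/751)
O(-863)/(-634245) = (1/751)/(-634245) = (1/751)*(-1/634245) = -1/476317995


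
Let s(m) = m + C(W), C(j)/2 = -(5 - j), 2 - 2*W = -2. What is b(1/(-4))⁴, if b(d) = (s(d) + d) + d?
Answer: 531441/256 ≈ 2075.9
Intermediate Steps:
W = 2 (W = 1 - ½*(-2) = 1 + 1 = 2)
C(j) = -10 + 2*j (C(j) = 2*(-(5 - j)) = 2*(-5 + j) = -10 + 2*j)
s(m) = -6 + m (s(m) = m + (-10 + 2*2) = m + (-10 + 4) = m - 6 = -6 + m)
b(d) = -6 + 3*d (b(d) = ((-6 + d) + d) + d = (-6 + 2*d) + d = -6 + 3*d)
b(1/(-4))⁴ = (-6 + 3/(-4))⁴ = (-6 + 3*(-¼))⁴ = (-6 - ¾)⁴ = (-27/4)⁴ = 531441/256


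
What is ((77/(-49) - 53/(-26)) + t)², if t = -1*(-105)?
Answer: 368448025/33124 ≈ 11123.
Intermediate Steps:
t = 105
((77/(-49) - 53/(-26)) + t)² = ((77/(-49) - 53/(-26)) + 105)² = ((77*(-1/49) - 53*(-1/26)) + 105)² = ((-11/7 + 53/26) + 105)² = (85/182 + 105)² = (19195/182)² = 368448025/33124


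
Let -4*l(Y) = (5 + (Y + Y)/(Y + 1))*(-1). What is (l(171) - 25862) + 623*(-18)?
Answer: -12753543/344 ≈ -37074.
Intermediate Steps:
l(Y) = 5/4 + Y/(2*(1 + Y)) (l(Y) = -(5 + (Y + Y)/(Y + 1))*(-1)/4 = -(5 + (2*Y)/(1 + Y))*(-1)/4 = -(5 + 2*Y/(1 + Y))*(-1)/4 = -(-5 - 2*Y/(1 + Y))/4 = 5/4 + Y/(2*(1 + Y)))
(l(171) - 25862) + 623*(-18) = ((5 + 7*171)/(4*(1 + 171)) - 25862) + 623*(-18) = ((¼)*(5 + 1197)/172 - 25862) - 11214 = ((¼)*(1/172)*1202 - 25862) - 11214 = (601/344 - 25862) - 11214 = -8895927/344 - 11214 = -12753543/344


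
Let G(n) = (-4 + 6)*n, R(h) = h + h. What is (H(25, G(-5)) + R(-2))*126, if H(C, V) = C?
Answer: 2646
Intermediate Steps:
R(h) = 2*h
G(n) = 2*n
(H(25, G(-5)) + R(-2))*126 = (25 + 2*(-2))*126 = (25 - 4)*126 = 21*126 = 2646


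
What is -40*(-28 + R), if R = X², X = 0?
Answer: 1120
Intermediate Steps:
R = 0 (R = 0² = 0)
-40*(-28 + R) = -40*(-28 + 0) = -40*(-28) = 1120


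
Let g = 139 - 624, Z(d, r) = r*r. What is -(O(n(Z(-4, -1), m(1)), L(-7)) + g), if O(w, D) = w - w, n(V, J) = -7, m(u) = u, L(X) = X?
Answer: 485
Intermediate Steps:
Z(d, r) = r²
g = -485
O(w, D) = 0
-(O(n(Z(-4, -1), m(1)), L(-7)) + g) = -(0 - 485) = -1*(-485) = 485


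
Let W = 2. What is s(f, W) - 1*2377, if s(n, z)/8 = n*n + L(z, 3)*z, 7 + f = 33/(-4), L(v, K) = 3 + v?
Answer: -873/2 ≈ -436.50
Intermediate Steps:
f = -61/4 (f = -7 + 33/(-4) = -7 + 33*(-1/4) = -7 - 33/4 = -61/4 ≈ -15.250)
s(n, z) = 8*n**2 + 8*z*(3 + z) (s(n, z) = 8*(n*n + (3 + z)*z) = 8*(n**2 + z*(3 + z)) = 8*n**2 + 8*z*(3 + z))
s(f, W) - 1*2377 = (8*(-61/4)**2 + 8*2*(3 + 2)) - 1*2377 = (8*(3721/16) + 8*2*5) - 2377 = (3721/2 + 80) - 2377 = 3881/2 - 2377 = -873/2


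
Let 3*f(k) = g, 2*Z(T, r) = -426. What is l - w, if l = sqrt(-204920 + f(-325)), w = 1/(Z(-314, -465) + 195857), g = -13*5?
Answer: -1/195644 + 5*I*sqrt(73779)/3 ≈ -5.1113e-6 + 452.7*I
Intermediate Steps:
g = -65
Z(T, r) = -213 (Z(T, r) = (1/2)*(-426) = -213)
f(k) = -65/3 (f(k) = (1/3)*(-65) = -65/3)
w = 1/195644 (w = 1/(-213 + 195857) = 1/195644 ≈ 5.1113e-6)
l = 5*I*sqrt(73779)/3 (l = sqrt(-204920 - 65/3) = sqrt(-614825/3) = 5*I*sqrt(73779)/3 ≈ 452.71*I)
l - w = 5*I*sqrt(73779)/3 - 1*1/195644 = 5*I*sqrt(73779)/3 - 1/195644 = -1/195644 + 5*I*sqrt(73779)/3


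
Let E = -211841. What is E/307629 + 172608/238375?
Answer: 371661151/10475866125 ≈ 0.035478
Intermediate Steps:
E/307629 + 172608/238375 = -211841/307629 + 172608/238375 = -211841*1/307629 + 172608*(1/238375) = -30263/43947 + 172608/238375 = 371661151/10475866125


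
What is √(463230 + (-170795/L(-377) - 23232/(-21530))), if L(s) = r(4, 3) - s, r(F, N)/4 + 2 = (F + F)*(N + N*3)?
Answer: √30423067939771819035/8106045 ≈ 680.44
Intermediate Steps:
r(F, N) = -8 + 32*F*N (r(F, N) = -8 + 4*((F + F)*(N + N*3)) = -8 + 4*((2*F)*(N + 3*N)) = -8 + 4*((2*F)*(4*N)) = -8 + 4*(8*F*N) = -8 + 32*F*N)
L(s) = 376 - s (L(s) = (-8 + 32*4*3) - s = (-8 + 384) - s = 376 - s)
√(463230 + (-170795/L(-377) - 23232/(-21530))) = √(463230 + (-170795/(376 - 1*(-377)) - 23232/(-21530))) = √(463230 + (-170795/(376 + 377) - 23232*(-1/21530))) = √(463230 + (-170795/753 + 11616/10765)) = √(463230 - 1829861327/8106045) = √(3753133364023/8106045) = √30423067939771819035/8106045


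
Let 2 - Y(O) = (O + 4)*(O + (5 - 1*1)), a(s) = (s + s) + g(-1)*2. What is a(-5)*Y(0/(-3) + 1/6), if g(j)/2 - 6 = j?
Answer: -2765/18 ≈ -153.61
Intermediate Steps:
g(j) = 12 + 2*j
a(s) = 20 + 2*s (a(s) = (s + s) + (12 + 2*(-1))*2 = 2*s + (12 - 2)*2 = 2*s + 10*2 = 2*s + 20 = 20 + 2*s)
Y(O) = 2 - (4 + O)**2 (Y(O) = 2 - (O + 4)*(O + (5 - 1*1)) = 2 - (4 + O)*(O + (5 - 1)) = 2 - (4 + O)*(O + 4) = 2 - (4 + O)*(4 + O) = 2 - (4 + O)**2)
a(-5)*Y(0/(-3) + 1/6) = (20 + 2*(-5))*(2 - (4 + (0/(-3) + 1/6))**2) = (20 - 10)*(2 - (4 + (0*(-1/3) + 1*(1/6)))**2) = 10*(2 - (4 + (0 + 1/6))**2) = 10*(2 - (4 + 1/6)**2) = 10*(2 - (25/6)**2) = 10*(2 - 1*625/36) = 10*(2 - 625/36) = 10*(-553/36) = -2765/18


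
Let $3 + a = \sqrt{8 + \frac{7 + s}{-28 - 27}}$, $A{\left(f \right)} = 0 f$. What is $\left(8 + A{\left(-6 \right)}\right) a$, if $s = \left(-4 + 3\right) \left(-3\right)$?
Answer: $-24 + \frac{8 \sqrt{946}}{11} \approx -1.6312$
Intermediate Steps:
$s = 3$ ($s = \left(-1\right) \left(-3\right) = 3$)
$A{\left(f \right)} = 0$
$a = -3 + \frac{\sqrt{946}}{11}$ ($a = -3 + \sqrt{8 + \frac{7 + 3}{-28 - 27}} = -3 + \sqrt{8 + \frac{10}{-55}} = -3 + \sqrt{8 + 10 \left(- \frac{1}{55}\right)} = -3 + \sqrt{8 - \frac{2}{11}} = -3 + \sqrt{\frac{86}{11}} = -3 + \frac{\sqrt{946}}{11} \approx -0.2039$)
$\left(8 + A{\left(-6 \right)}\right) a = \left(8 + 0\right) \left(-3 + \frac{\sqrt{946}}{11}\right) = 8 \left(-3 + \frac{\sqrt{946}}{11}\right) = -24 + \frac{8 \sqrt{946}}{11}$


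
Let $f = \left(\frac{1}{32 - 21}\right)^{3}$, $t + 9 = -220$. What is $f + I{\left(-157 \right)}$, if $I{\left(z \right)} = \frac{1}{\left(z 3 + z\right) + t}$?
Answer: $- \frac{474}{1140667} \approx -0.00041555$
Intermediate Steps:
$t = -229$ ($t = -9 - 220 = -229$)
$f = \frac{1}{1331}$ ($f = \left(\frac{1}{11}\right)^{3} = \frac{1}{1331} \approx 0.00075131$)
$I{\left(z \right)} = \frac{1}{-229 + 4 z}$ ($I{\left(z \right)} = \frac{1}{\left(z 3 + z\right) - 229} = \frac{1}{\left(3 z + z\right) - 229} = \frac{1}{4 z - 229} = \frac{1}{-229 + 4 z}$)
$f + I{\left(-157 \right)} = \frac{1}{1331} + \frac{1}{-229 + 4 \left(-157\right)} = \frac{1}{1331} + \frac{1}{-229 - 628} = \frac{1}{1331} + \frac{1}{-857} = \frac{1}{1331} - \frac{1}{857} = - \frac{474}{1140667}$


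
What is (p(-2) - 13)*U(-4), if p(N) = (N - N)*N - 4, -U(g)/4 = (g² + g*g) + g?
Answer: 1904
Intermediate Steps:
U(g) = -8*g² - 4*g (U(g) = -4*((g² + g*g) + g) = -4*((g² + g²) + g) = -4*(2*g² + g) = -4*(g + 2*g²) = -8*g² - 4*g)
p(N) = -4 (p(N) = 0*N - 4 = 0 - 4 = -4)
(p(-2) - 13)*U(-4) = (-4 - 13)*(-4*(-4)*(1 + 2*(-4))) = -(-68)*(-4)*(1 - 8) = -(-68)*(-4)*(-7) = -17*(-112) = 1904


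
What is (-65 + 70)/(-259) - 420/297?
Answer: -36755/25641 ≈ -1.4334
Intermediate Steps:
(-65 + 70)/(-259) - 420/297 = 5*(-1/259) - 420*1/297 = -5/259 - 140/99 = -36755/25641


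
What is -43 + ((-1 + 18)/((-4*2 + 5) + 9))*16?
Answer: 7/3 ≈ 2.3333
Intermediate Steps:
-43 + ((-1 + 18)/((-4*2 + 5) + 9))*16 = -43 + (17/((-8 + 5) + 9))*16 = -43 + (17/(-3 + 9))*16 = -43 + (17/6)*16 = -43 + 136/3 = 7/3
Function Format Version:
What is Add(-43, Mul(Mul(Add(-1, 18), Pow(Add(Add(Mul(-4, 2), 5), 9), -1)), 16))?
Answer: Rational(7, 3) ≈ 2.3333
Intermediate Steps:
Add(-43, Mul(Mul(Add(-1, 18), Pow(Add(Add(Mul(-4, 2), 5), 9), -1)), 16)) = Add(-43, Mul(Mul(17, Pow(Add(Add(-8, 5), 9), -1)), 16)) = Add(-43, Mul(Mul(17, Pow(Add(-3, 9), -1)), 16)) = Add(-43, Mul(Mul(17, Pow(6, -1)), 16)) = Add(-43, Mul(Mul(17, Rational(1, 6)), 16)) = Add(-43, Mul(Rational(17, 6), 16)) = Add(-43, Rational(136, 3)) = Rational(7, 3)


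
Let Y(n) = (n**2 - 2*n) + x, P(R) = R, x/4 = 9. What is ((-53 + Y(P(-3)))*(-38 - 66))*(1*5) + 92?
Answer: 1132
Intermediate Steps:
x = 36 (x = 4*9 = 36)
Y(n) = 36 + n**2 - 2*n (Y(n) = (n**2 - 2*n) + 36 = 36 + n**2 - 2*n)
((-53 + Y(P(-3)))*(-38 - 66))*(1*5) + 92 = ((-53 + (36 + (-3)**2 - 2*(-3)))*(-38 - 66))*(1*5) + 92 = ((-53 + (36 + 9 + 6))*(-104))*5 + 92 = ((-53 + 51)*(-104))*5 + 92 = -2*(-104)*5 + 92 = 208*5 + 92 = 1040 + 92 = 1132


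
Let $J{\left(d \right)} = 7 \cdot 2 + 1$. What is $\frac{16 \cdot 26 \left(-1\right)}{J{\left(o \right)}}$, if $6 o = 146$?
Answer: $- \frac{416}{15} \approx -27.733$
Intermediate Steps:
$o = \frac{73}{3}$ ($o = \frac{1}{6} \cdot 146 = \frac{73}{3} \approx 24.333$)
$J{\left(d \right)} = 15$ ($J{\left(d \right)} = 14 + 1 = 15$)
$\frac{16 \cdot 26 \left(-1\right)}{J{\left(o \right)}} = \frac{16 \cdot 26 \left(-1\right)}{15} = 416 \left(-1\right) \frac{1}{15} = \left(-416\right) \frac{1}{15} = - \frac{416}{15}$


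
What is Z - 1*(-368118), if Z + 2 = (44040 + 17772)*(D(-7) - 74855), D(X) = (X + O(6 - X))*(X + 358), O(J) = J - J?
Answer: -4778441228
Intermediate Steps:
O(J) = 0
D(X) = X*(358 + X) (D(X) = (X + 0)*(X + 358) = X*(358 + X))
Z = -4778809346 (Z = -2 + (44040 + 17772)*(-7*(358 - 7) - 74855) = -2 + 61812*(-7*351 - 74855) = -2 + 61812*(-2457 - 74855) = -2 + 61812*(-77312) = -2 - 4778809344 = -4778809346)
Z - 1*(-368118) = -4778809346 - 1*(-368118) = -4778809346 + 368118 = -4778441228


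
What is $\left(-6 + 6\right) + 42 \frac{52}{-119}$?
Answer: $- \frac{312}{17} \approx -18.353$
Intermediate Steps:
$\left(-6 + 6\right) + 42 \frac{52}{-119} = 0 + 42 \cdot 52 \left(- \frac{1}{119}\right) = 0 + 42 \left(- \frac{52}{119}\right) = 0 - \frac{312}{17} = - \frac{312}{17}$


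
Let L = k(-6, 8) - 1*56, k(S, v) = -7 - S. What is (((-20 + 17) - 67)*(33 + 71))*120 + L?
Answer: -873657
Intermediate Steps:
L = -57 (L = (-7 - 1*(-6)) - 1*56 = (-7 + 6) - 56 = -1 - 56 = -57)
(((-20 + 17) - 67)*(33 + 71))*120 + L = (((-20 + 17) - 67)*(33 + 71))*120 - 57 = ((-3 - 67)*104)*120 - 57 = -70*104*120 - 57 = -7280*120 - 57 = -873600 - 57 = -873657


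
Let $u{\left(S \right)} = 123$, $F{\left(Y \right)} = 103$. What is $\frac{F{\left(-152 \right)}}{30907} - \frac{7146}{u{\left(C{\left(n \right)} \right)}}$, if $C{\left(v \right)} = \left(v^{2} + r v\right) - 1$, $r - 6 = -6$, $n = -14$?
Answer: $- \frac{73616251}{1267187} \approx -58.094$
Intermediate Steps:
$r = 0$ ($r = 6 - 6 = 0$)
$C{\left(v \right)} = -1 + v^{2}$ ($C{\left(v \right)} = \left(v^{2} + 0 v\right) - 1 = \left(v^{2} + 0\right) - 1 = v^{2} - 1 = -1 + v^{2}$)
$\frac{F{\left(-152 \right)}}{30907} - \frac{7146}{u{\left(C{\left(n \right)} \right)}} = \frac{103}{30907} - \frac{7146}{123} = 103 \cdot \frac{1}{30907} - \frac{2382}{41} = \frac{103}{30907} - \frac{2382}{41} = - \frac{73616251}{1267187}$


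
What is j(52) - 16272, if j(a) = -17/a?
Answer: -846161/52 ≈ -16272.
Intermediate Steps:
j(52) - 16272 = -17/52 - 16272 = -846161/52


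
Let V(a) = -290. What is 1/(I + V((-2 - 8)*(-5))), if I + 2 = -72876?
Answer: -1/73168 ≈ -1.3667e-5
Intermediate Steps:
I = -72878 (I = -2 - 72876 = -72878)
1/(I + V((-2 - 8)*(-5))) = 1/(-72878 - 290) = 1/(-73168) = -1/73168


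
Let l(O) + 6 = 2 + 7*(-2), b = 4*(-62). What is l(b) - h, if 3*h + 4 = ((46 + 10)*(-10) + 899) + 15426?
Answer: -15815/3 ≈ -5271.7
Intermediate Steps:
b = -248
l(O) = -18 (l(O) = -6 + (2 + 7*(-2)) = -6 + (2 - 14) = -6 - 12 = -18)
h = 15761/3 (h = -4/3 + (((46 + 10)*(-10) + 899) + 15426)/3 = -4/3 + ((56*(-10) + 899) + 15426)/3 = -4/3 + ((-560 + 899) + 15426)/3 = -4/3 + (339 + 15426)/3 = -4/3 + (1/3)*15765 = -4/3 + 5255 = 15761/3 ≈ 5253.7)
l(b) - h = -18 - 1*15761/3 = -18 - 15761/3 = -15815/3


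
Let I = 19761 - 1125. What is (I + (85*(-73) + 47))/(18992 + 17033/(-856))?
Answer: 10681168/16240119 ≈ 0.65770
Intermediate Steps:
I = 18636
(I + (85*(-73) + 47))/(18992 + 17033/(-856)) = (18636 + (85*(-73) + 47))/(18992 + 17033/(-856)) = (18636 + (-6205 + 47))/(18992 + 17033*(-1/856)) = (18636 - 6158)/(18992 - 17033/856) = 12478/(16240119/856) = 12478*(856/16240119) = 10681168/16240119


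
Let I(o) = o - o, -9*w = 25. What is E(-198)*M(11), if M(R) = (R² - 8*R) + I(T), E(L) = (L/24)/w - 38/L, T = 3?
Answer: 31303/300 ≈ 104.34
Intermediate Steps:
w = -25/9 (w = -⅑*25 = -25/9 ≈ -2.7778)
I(o) = 0
E(L) = -38/L - 3*L/200 (E(L) = (L/24)/(-25/9) - 38/L = (L*(1/24))*(-9/25) - 38/L = (L/24)*(-9/25) - 38/L = -3*L/200 - 38/L = -38/L - 3*L/200)
M(R) = R² - 8*R (M(R) = (R² - 8*R) + 0 = R² - 8*R)
E(-198)*M(11) = (-38/(-198) - 3/200*(-198))*(11*(-8 + 11)) = (-38*(-1/198) + 297/100)*(11*3) = (19/99 + 297/100)*33 = (31303/9900)*33 = 31303/300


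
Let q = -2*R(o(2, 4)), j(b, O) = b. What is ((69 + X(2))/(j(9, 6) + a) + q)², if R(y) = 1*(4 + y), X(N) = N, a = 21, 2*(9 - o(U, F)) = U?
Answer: 421201/900 ≈ 468.00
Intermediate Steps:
o(U, F) = 9 - U/2
R(y) = 4 + y
q = -24 (q = -2*(4 + (9 - ½*2)) = -2*(4 + (9 - 1)) = -2*(4 + 8) = -2*12 = -24)
((69 + X(2))/(j(9, 6) + a) + q)² = ((69 + 2)/(9 + 21) - 24)² = (71/30 - 24)² = (-649/30)² = 421201/900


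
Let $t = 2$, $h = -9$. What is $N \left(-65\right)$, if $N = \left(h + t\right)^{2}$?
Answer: $-3185$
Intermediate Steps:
$N = 49$ ($N = \left(-9 + 2\right)^{2} = \left(-7\right)^{2} = 49$)
$N \left(-65\right) = 49 \left(-65\right) = -3185$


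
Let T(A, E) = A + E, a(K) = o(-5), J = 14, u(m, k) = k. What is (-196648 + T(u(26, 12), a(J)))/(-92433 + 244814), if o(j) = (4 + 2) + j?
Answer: -196635/152381 ≈ -1.2904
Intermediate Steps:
o(j) = 6 + j
a(K) = 1 (a(K) = 6 - 5 = 1)
(-196648 + T(u(26, 12), a(J)))/(-92433 + 244814) = (-196648 + (12 + 1))/(-92433 + 244814) = (-196648 + 13)/152381 = -196635*1/152381 = -196635/152381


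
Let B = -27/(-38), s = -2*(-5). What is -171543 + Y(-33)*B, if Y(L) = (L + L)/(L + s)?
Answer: -74963400/437 ≈ -1.7154e+5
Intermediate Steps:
s = 10
Y(L) = 2*L/(10 + L) (Y(L) = (L + L)/(L + 10) = (2*L)/(10 + L) = 2*L/(10 + L))
B = 27/38 (B = -27*(-1/38) = 27/38 ≈ 0.71053)
-171543 + Y(-33)*B = -171543 + (2*(-33)/(10 - 33))*(27/38) = -171543 + (2*(-33)/(-23))*(27/38) = -171543 + (2*(-33)*(-1/23))*(27/38) = -171543 + (66/23)*(27/38) = -171543 + 891/437 = -74963400/437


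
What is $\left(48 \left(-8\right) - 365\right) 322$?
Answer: $-241178$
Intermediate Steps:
$\left(48 \left(-8\right) - 365\right) 322 = \left(-384 - 365\right) 322 = \left(-749\right) 322 = -241178$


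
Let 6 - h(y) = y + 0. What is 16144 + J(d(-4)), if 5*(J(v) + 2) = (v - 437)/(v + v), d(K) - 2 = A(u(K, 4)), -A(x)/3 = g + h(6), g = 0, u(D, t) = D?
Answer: 64481/4 ≈ 16120.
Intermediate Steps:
h(y) = 6 - y (h(y) = 6 - (y + 0) = 6 - y)
A(x) = 0 (A(x) = -3*(0 + (6 - 1*6)) = -3*(0 + (6 - 6)) = -3*(0 + 0) = -3*0 = 0)
d(K) = 2 (d(K) = 2 + 0 = 2)
J(v) = -2 + (-437 + v)/(10*v) (J(v) = -2 + ((v - 437)/(v + v))/5 = -2 + ((-437 + v)/((2*v)))/5 = -2 + ((-437 + v)*(1/(2*v)))/5 = -2 + ((-437 + v)/(2*v))/5 = -2 + (-437 + v)/(10*v))
16144 + J(d(-4)) = 16144 + (19/10)*(-23 - 1*2)/2 = 16144 + (19/10)*(½)*(-23 - 2) = 16144 + (19/10)*(½)*(-25) = 16144 - 95/4 = 64481/4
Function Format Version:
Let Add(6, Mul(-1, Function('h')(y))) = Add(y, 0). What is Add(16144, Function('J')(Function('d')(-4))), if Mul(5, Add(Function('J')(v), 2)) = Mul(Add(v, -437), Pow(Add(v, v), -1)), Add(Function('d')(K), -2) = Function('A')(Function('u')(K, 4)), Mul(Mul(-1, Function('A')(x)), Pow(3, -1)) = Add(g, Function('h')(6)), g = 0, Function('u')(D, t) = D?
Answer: Rational(64481, 4) ≈ 16120.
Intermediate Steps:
Function('h')(y) = Add(6, Mul(-1, y)) (Function('h')(y) = Add(6, Mul(-1, Add(y, 0))) = Add(6, Mul(-1, y)))
Function('A')(x) = 0 (Function('A')(x) = Mul(-3, Add(0, Add(6, Mul(-1, 6)))) = Mul(-3, Add(0, Add(6, -6))) = Mul(-3, Add(0, 0)) = Mul(-3, 0) = 0)
Function('d')(K) = 2 (Function('d')(K) = Add(2, 0) = 2)
Function('J')(v) = Add(-2, Mul(Rational(1, 10), Pow(v, -1), Add(-437, v))) (Function('J')(v) = Add(-2, Mul(Rational(1, 5), Mul(Add(v, -437), Pow(Add(v, v), -1)))) = Add(-2, Mul(Rational(1, 5), Mul(Add(-437, v), Pow(Mul(2, v), -1)))) = Add(-2, Mul(Rational(1, 5), Mul(Add(-437, v), Mul(Rational(1, 2), Pow(v, -1))))) = Add(-2, Mul(Rational(1, 5), Mul(Rational(1, 2), Pow(v, -1), Add(-437, v)))) = Add(-2, Mul(Rational(1, 10), Pow(v, -1), Add(-437, v))))
Add(16144, Function('J')(Function('d')(-4))) = Add(16144, Mul(Rational(19, 10), Pow(2, -1), Add(-23, Mul(-1, 2)))) = Add(16144, Mul(Rational(19, 10), Rational(1, 2), Add(-23, -2))) = Add(16144, Mul(Rational(19, 10), Rational(1, 2), -25)) = Add(16144, Rational(-95, 4)) = Rational(64481, 4)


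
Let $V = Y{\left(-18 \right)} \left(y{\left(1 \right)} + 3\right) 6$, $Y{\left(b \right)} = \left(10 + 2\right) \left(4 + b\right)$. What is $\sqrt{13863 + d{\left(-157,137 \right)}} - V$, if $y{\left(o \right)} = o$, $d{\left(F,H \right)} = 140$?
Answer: $4032 + \sqrt{14003} \approx 4150.3$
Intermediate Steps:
$Y{\left(b \right)} = 48 + 12 b$ ($Y{\left(b \right)} = 12 \left(4 + b\right) = 48 + 12 b$)
$V = -4032$ ($V = \left(48 + 12 \left(-18\right)\right) \left(1 + 3\right) 6 = \left(48 - 216\right) 4 \cdot 6 = \left(-168\right) 24 = -4032$)
$\sqrt{13863 + d{\left(-157,137 \right)}} - V = \sqrt{13863 + 140} - -4032 = \sqrt{14003} + 4032 = 4032 + \sqrt{14003}$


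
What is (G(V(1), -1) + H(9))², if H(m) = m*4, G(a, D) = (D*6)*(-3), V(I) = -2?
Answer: 2916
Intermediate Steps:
G(a, D) = -18*D (G(a, D) = (6*D)*(-3) = -18*D)
H(m) = 4*m
(G(V(1), -1) + H(9))² = (-18*(-1) + 4*9)² = (18 + 36)² = 54² = 2916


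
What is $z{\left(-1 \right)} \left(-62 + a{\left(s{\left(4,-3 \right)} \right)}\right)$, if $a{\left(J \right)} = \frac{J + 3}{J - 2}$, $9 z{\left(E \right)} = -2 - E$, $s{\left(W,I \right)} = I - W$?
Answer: $\frac{554}{81} \approx 6.8395$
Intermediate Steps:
$z{\left(E \right)} = - \frac{2}{9} - \frac{E}{9}$ ($z{\left(E \right)} = \frac{-2 - E}{9} = - \frac{2}{9} - \frac{E}{9}$)
$a{\left(J \right)} = \frac{3 + J}{-2 + J}$
$z{\left(-1 \right)} \left(-62 + a{\left(s{\left(4,-3 \right)} \right)}\right) = \left(- \frac{2}{9} - - \frac{1}{9}\right) \left(-62 + \frac{3 - 7}{-2 - 7}\right) = \left(- \frac{2}{9} + \frac{1}{9}\right) \left(-62 + \frac{3 - 7}{-2 - 7}\right) = - \frac{-62 + \frac{3 - 7}{-2 - 7}}{9} = - \frac{-62 + \frac{1}{-9} \left(-4\right)}{9} = - \frac{-62 - - \frac{4}{9}}{9} = - \frac{-62 + \frac{4}{9}}{9} = \left(- \frac{1}{9}\right) \left(- \frac{554}{9}\right) = \frac{554}{81}$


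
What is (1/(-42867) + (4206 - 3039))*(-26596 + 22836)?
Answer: -188096962880/42867 ≈ -4.3879e+6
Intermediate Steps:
(1/(-42867) + (4206 - 3039))*(-26596 + 22836) = (-1/42867 + 1167)*(-3760) = (50025788/42867)*(-3760) = -188096962880/42867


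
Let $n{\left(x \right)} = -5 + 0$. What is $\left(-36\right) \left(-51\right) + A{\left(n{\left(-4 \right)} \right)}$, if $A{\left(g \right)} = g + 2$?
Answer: $1833$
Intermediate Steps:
$n{\left(x \right)} = -5$
$A{\left(g \right)} = 2 + g$
$\left(-36\right) \left(-51\right) + A{\left(n{\left(-4 \right)} \right)} = \left(-36\right) \left(-51\right) + \left(2 - 5\right) = 1836 - 3 = 1833$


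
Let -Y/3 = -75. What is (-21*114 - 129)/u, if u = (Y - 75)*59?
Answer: -841/2950 ≈ -0.28508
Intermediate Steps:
Y = 225 (Y = -3*(-75) = 225)
u = 8850 (u = (225 - 75)*59 = 150*59 = 8850)
(-21*114 - 129)/u = (-21*114 - 129)/8850 = (-2394 - 129)*(1/8850) = -2523*1/8850 = -841/2950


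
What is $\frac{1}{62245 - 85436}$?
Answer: $- \frac{1}{23191} \approx -4.312 \cdot 10^{-5}$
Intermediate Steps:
$\frac{1}{62245 - 85436} = \frac{1}{-23191} = - \frac{1}{23191}$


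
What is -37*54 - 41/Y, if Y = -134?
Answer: -267691/134 ≈ -1997.7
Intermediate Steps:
-37*54 - 41/Y = -37*54 - 41/(-134) = -1998 - 41*(-1/134) = -1998 + 41/134 = -267691/134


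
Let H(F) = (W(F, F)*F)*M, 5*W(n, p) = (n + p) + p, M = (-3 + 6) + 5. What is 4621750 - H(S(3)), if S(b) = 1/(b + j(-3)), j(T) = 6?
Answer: 623936242/135 ≈ 4.6218e+6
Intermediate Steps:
M = 8 (M = 3 + 5 = 8)
W(n, p) = n/5 + 2*p/5 (W(n, p) = ((n + p) + p)/5 = (n + 2*p)/5 = n/5 + 2*p/5)
S(b) = 1/(6 + b) (S(b) = 1/(b + 6) = 1/(6 + b))
H(F) = 24*F²/5 (H(F) = ((F/5 + 2*F/5)*F)*8 = ((3*F/5)*F)*8 = (3*F²/5)*8 = 24*F²/5)
4621750 - H(S(3)) = 4621750 - 24*(1/(6 + 3))²/5 = 4621750 - 24*(1/9)²/5 = 4621750 - 24*(⅑)²/5 = 4621750 - 24/(5*81) = 4621750 - 1*8/135 = 4621750 - 8/135 = 623936242/135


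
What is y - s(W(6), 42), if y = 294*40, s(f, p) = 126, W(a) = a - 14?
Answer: 11634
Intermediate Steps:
W(a) = -14 + a
y = 11760
y - s(W(6), 42) = 11760 - 1*126 = 11760 - 126 = 11634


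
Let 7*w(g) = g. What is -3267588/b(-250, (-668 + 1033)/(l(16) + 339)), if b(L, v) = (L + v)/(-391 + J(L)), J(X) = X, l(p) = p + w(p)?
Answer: -1746134764636/207565 ≈ -8.4125e+6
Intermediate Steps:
w(g) = g/7
l(p) = 8*p/7 (l(p) = p + p/7 = 8*p/7)
b(L, v) = (L + v)/(-391 + L)
-3267588/b(-250, (-668 + 1033)/(l(16) + 339)) = -3267588*(-391 - 250)/(-250 + (-668 + 1033)/((8/7)*16 + 339)) = -3267588*(-641/(-250 + 365/(128/7 + 339))) = -3267588*(-641/(-250 + 365/(2501/7))) = -3267588*(-641/(-250 + 365*(7/2501))) = -3267588*(-641/(-250 + 2555/2501)) = -3267588/((-1/641*(-622695/2501))) = -3267588/622695/1603141 = -3267588*1603141/622695 = -1746134764636/207565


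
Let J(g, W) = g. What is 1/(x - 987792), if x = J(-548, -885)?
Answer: -1/988340 ≈ -1.0118e-6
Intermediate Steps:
x = -548
1/(x - 987792) = 1/(-548 - 987792) = 1/(-988340) = -1/988340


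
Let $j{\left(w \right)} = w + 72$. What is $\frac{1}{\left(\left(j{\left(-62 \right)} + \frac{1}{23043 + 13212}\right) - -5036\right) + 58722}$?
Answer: $\frac{36255}{2311908841} \approx 1.5682 \cdot 10^{-5}$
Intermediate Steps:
$j{\left(w \right)} = 72 + w$
$\frac{1}{\left(\left(j{\left(-62 \right)} + \frac{1}{23043 + 13212}\right) - -5036\right) + 58722} = \frac{1}{\left(\left(\left(72 - 62\right) + \frac{1}{23043 + 13212}\right) - -5036\right) + 58722} = \frac{1}{\left(\left(10 + \frac{1}{36255}\right) + 5036\right) + 58722} = \frac{1}{\left(\frac{362551}{36255} + 5036\right) + 58722} = \frac{1}{\frac{182942731}{36255} + 58722} = \frac{1}{\frac{2311908841}{36255}} = \frac{36255}{2311908841}$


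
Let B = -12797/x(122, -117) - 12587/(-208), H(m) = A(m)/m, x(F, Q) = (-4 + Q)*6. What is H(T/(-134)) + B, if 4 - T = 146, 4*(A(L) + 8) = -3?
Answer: 374633579/5360784 ≈ 69.884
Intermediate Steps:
A(L) = -35/4 (A(L) = -8 + (¼)*(-3) = -8 - ¾ = -35/4)
x(F, Q) = -24 + 6*Q
T = -142 (T = 4 - 1*146 = 4 - 146 = -142)
H(m) = -35/(4*m)
B = 5899969/75504 (B = -12797/(-24 + 6*(-117)) - 12587/(-208) = -12797/(-24 - 702) - 12587*(-1/208) = -12797/(-726) + 12587/208 = -12797*(-1/726) + 12587/208 = 12797/726 + 12587/208 = 5899969/75504 ≈ 78.141)
H(T/(-134)) + B = -35/(4*((-142/(-134)))) + 5899969/75504 = -35/(4*((-142*(-1/134)))) + 5899969/75504 = -35/(4*71/67) + 5899969/75504 = -35/4*67/71 + 5899969/75504 = -2345/284 + 5899969/75504 = 374633579/5360784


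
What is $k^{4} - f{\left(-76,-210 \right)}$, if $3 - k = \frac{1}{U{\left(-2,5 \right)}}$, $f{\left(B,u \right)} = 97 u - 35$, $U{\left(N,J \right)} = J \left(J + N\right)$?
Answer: $\frac{1036751221}{50625} \approx 20479.0$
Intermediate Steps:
$f{\left(B,u \right)} = -35 + 97 u$
$k = \frac{44}{15}$ ($k = 3 - \frac{1}{5 \left(5 - 2\right)} = 3 - \frac{1}{5 \cdot 3} = 3 - \frac{1}{15} = \frac{44}{15} \approx 2.9333$)
$k^{4} - f{\left(-76,-210 \right)} = \left(\frac{44}{15}\right)^{4} - \left(-35 + 97 \left(-210\right)\right) = \frac{3748096}{50625} - \left(-35 - 20370\right) = \frac{3748096}{50625} - -20405 = \frac{3748096}{50625} + 20405 = \frac{1036751221}{50625}$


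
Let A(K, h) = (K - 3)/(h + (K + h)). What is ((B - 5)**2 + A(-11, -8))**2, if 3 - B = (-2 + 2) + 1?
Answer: 66049/729 ≈ 90.602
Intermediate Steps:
A(K, h) = (-3 + K)/(K + 2*h)
B = 2 (B = 3 - ((-2 + 2) + 1) = 3 - (0 + 1) = 3 - 1*1 = 3 - 1 = 2)
((B - 5)**2 + A(-11, -8))**2 = ((2 - 5)**2 + (-3 - 11)/(-11 + 2*(-8)))**2 = ((-3)**2 - 14/(-11 - 16))**2 = (9 - 14/(-27))**2 = (9 - 1/27*(-14))**2 = (9 + 14/27)**2 = (257/27)**2 = 66049/729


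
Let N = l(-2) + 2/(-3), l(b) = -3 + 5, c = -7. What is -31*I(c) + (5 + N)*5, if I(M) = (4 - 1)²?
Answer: -742/3 ≈ -247.33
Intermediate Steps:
l(b) = 2
I(M) = 9 (I(M) = 3² = 9)
N = 4/3 (N = 2 + 2/(-3) = 2 + 2*(-⅓) = 2 - ⅔ = 4/3 ≈ 1.3333)
-31*I(c) + (5 + N)*5 = -31*9 + (5 + 4/3)*5 = -279 + (19/3)*5 = -279 + 95/3 = -742/3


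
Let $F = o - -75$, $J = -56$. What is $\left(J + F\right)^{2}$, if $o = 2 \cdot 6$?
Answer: $961$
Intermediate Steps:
$o = 12$
$F = 87$ ($F = 12 - -75 = 12 + 75 = 87$)
$\left(J + F\right)^{2} = \left(-56 + 87\right)^{2} = 31^{2} = 961$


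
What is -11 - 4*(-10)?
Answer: 29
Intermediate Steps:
-11 - 4*(-10) = -11 + 40 = 29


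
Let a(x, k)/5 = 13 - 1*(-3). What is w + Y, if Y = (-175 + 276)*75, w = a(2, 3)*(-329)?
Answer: -18745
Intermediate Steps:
a(x, k) = 80 (a(x, k) = 5*(13 - 1*(-3)) = 5*(13 + 3) = 5*16 = 80)
w = -26320 (w = 80*(-329) = -26320)
Y = 7575 (Y = 101*75 = 7575)
w + Y = -26320 + 7575 = -18745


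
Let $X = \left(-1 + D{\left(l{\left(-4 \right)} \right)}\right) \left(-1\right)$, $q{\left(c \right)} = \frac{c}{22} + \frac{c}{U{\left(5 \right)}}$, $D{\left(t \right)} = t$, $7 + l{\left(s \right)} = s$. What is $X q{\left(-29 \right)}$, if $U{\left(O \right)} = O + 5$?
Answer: $- \frac{2784}{55} \approx -50.618$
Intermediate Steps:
$l{\left(s \right)} = -7 + s$
$U{\left(O \right)} = 5 + O$
$q{\left(c \right)} = \frac{8 c}{55}$ ($q{\left(c \right)} = \frac{c}{22} + \frac{c}{5 + 5} = c \frac{1}{22} + \frac{c}{10} = \frac{c}{22} + c \frac{1}{10} = \frac{c}{22} + \frac{c}{10} = \frac{8 c}{55}$)
$X = 12$ ($X = \left(-1 - 11\right) \left(-1\right) = \left(-12\right) \left(-1\right) = 12$)
$X q{\left(-29 \right)} = 12 \cdot \frac{8}{55} \left(-29\right) = 12 \left(- \frac{232}{55}\right) = - \frac{2784}{55}$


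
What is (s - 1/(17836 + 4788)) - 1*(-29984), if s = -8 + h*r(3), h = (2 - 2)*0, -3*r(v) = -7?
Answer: 678177023/22624 ≈ 29976.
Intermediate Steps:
r(v) = 7/3 (r(v) = -⅓*(-7) = 7/3)
h = 0 (h = 0*0 = 0)
s = -8 (s = -8 + 0*(7/3) = -8 + 0 = -8)
(s - 1/(17836 + 4788)) - 1*(-29984) = (-8 - 1/(17836 + 4788)) - 1*(-29984) = (-8 - 1/22624) + 29984 = -180993/22624 + 29984 = 678177023/22624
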